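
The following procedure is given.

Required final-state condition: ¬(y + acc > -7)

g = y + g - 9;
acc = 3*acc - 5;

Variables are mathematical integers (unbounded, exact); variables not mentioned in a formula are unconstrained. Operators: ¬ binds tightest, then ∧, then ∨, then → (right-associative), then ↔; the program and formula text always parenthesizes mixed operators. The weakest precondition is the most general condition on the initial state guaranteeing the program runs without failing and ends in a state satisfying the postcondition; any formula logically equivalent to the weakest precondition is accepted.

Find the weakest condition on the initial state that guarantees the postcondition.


Working backward. After the program, the postcondition ¬(y + acc > -7) must hold; in canonical form it is ¬(acc + y > -7).
Before acc := 3*acc - 5: ¬(3*acc + y > -2)
Before g := y + g - 9: ¬(3*acc + y > -2)
Answer: WP = ¬(3*acc + y > -2)


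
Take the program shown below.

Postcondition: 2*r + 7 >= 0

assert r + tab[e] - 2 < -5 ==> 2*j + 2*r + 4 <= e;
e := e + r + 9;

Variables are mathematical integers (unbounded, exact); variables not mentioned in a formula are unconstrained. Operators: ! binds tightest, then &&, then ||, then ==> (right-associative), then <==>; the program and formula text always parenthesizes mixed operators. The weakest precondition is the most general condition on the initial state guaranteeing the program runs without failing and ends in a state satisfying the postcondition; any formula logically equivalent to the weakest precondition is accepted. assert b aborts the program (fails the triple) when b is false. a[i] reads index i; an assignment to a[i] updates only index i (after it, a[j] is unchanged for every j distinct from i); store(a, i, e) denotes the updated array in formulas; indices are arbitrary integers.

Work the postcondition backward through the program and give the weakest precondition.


Working backward. After the program, the postcondition 2*r + 7 >= 0 must hold; in canonical form it is 2*r >= -7.
Before e := e + r + 9: 2*r >= -7
Before assert r + tab[e] - 2 < -5 ==> 2*j + 2*r + 4 <= e: (tab[e] + r < -3 ==> 2*j + 2*r <= e - 4) && 2*r >= -7
Answer: WP = (tab[e] + r < -3 ==> 2*j + 2*r <= e - 4) && 2*r >= -7


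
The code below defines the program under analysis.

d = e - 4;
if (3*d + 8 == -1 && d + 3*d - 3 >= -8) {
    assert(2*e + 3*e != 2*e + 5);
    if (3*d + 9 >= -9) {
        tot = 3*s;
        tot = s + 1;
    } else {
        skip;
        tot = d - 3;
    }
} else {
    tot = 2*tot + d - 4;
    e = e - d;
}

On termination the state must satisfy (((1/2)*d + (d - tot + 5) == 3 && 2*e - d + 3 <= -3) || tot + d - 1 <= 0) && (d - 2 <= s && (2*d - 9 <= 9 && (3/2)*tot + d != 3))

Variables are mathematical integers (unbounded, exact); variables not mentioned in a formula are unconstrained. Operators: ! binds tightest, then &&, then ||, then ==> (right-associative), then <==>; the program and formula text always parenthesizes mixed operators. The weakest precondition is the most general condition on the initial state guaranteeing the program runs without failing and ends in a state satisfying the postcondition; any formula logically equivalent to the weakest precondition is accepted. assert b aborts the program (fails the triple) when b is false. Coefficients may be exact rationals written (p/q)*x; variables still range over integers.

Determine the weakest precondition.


Working backward. After the program, the postcondition (((1/2)*d + (d - tot + 5) == 3 && 2*e - d + 3 <= -3) || tot + d - 1 <= 0) && (d - 2 <= s && (2*d - 9 <= 9 && (3/2)*tot + d != 3)) must hold; in canonical form it is (((3/2)*d == tot - 2 && 2*e <= d - 6) || d + tot <= 1) && d <= s + 2 && 2*d <= 18 && d + (3/2)*tot != 3.
Then branch requires 3*e != 5 && (3*d >= -18 ==> ((((3/2)*d == s - 1 && 2*e <= d - 6) || d + s <= 0) && d <= s + 2 && 2*d <= 18 && d + (3/2)*s != 3/2)) && ((!(3*d >= -18)) ==> ((((1/2)*d == -5 && 2*e <= d - 6) || 2*d <= 4) && d <= s + 2 && 2*d <= 18 && (5/2)*d != 15/2)); else branch requires (((1/2)*d == 2*tot - 6 && 2*e <= 3*d - 6) || 2*d + 2*tot <= 5) && d <= s + 2 && 2*d <= 18 && (5/2)*d + 3*tot != 9.
Before the if: ((3*d == -9 && 4*d >= -5) ==> (3*e != 5 && (3*d >= -18 ==> ((((3/2)*d == s - 1 && 2*e <= d - 6) || d + s <= 0) && d <= s + 2 && 2*d <= 18 && d + (3/2)*s != 3/2)) && ((!(3*d >= -18)) ==> ((((1/2)*d == -5 && 2*e <= d - 6) || 2*d <= 4) && d <= s + 2 && 2*d <= 18 && (5/2)*d != 15/2)))) && ((!(3*d == -9 && 4*d >= -5)) ==> ((((1/2)*d == 2*tot - 6 && 2*e <= 3*d - 6) || 2*d + 2*tot <= 5) && d <= s + 2 && 2*d <= 18 && (5/2)*d + 3*tot != 9))
Before d := e - 4: ((3*e == 3 && 4*e >= 11) ==> (3*e != 5 && (3*e >= -6 ==> ((((3/2)*e == s + 5 && e <= -10) || e + s <= 4) && e <= s + 6 && 2*e <= 26 && e + (3/2)*s != 11/2)) && ((!(3*e >= -6)) ==> ((((1/2)*e == -3 && e <= -10) || 2*e <= 12) && e <= s + 6 && 2*e <= 26 && (5/2)*e != 35/2)))) && ((!(3*e == 3 && 4*e >= 11)) ==> ((((1/2)*e == 2*tot - 4 && e >= 18) || 2*e + 2*tot <= 13) && e <= s + 6 && 2*e <= 26 && (5/2)*e + 3*tot != 19))
Answer: WP = ((3*e == 3 && 4*e >= 11) ==> (3*e != 5 && (3*e >= -6 ==> ((((3/2)*e == s + 5 && e <= -10) || e + s <= 4) && e <= s + 6 && 2*e <= 26 && e + (3/2)*s != 11/2)) && ((!(3*e >= -6)) ==> ((((1/2)*e == -3 && e <= -10) || 2*e <= 12) && e <= s + 6 && 2*e <= 26 && (5/2)*e != 35/2)))) && ((!(3*e == 3 && 4*e >= 11)) ==> ((((1/2)*e == 2*tot - 4 && e >= 18) || 2*e + 2*tot <= 13) && e <= s + 6 && 2*e <= 26 && (5/2)*e + 3*tot != 19))


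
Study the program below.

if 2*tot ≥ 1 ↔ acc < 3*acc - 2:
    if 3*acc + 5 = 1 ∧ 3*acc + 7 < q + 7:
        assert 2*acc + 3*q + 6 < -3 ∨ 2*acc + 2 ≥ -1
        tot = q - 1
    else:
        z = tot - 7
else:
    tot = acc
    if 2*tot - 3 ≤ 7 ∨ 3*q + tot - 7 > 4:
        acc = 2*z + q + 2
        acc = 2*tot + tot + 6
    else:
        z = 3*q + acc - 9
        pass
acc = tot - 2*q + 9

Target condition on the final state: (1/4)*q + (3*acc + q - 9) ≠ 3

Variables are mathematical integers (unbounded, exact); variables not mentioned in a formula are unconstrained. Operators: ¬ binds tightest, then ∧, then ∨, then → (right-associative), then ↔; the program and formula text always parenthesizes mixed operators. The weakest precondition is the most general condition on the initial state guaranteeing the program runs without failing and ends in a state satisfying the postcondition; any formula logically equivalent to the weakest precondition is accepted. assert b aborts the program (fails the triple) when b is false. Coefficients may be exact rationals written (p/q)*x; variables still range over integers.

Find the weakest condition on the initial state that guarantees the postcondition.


Working backward. After the program, the postcondition (1/4)*q + (3*acc + q - 9) ≠ 3 must hold; in canonical form it is 3*acc + (5/4)*q ≠ 12.
Before acc := tot - 2*q + 9: 3*tot ≠ (19/4)*q - 15
Then branch requires ((3*acc = -4 ∧ 3*acc < q) → ((2*acc + 3*q < -9 ∨ 2*acc ≥ -3) ∧ (7/4)*q ≠ 12)) ∧ ((¬(3*acc = -4 ∧ 3*acc < q)) → 3*tot ≠ (19/4)*q - 15); else branch requires ((2*acc ≤ 10 ∨ acc + 3*q > 11) → 3*acc ≠ (19/4)*q - 15) ∧ ((¬(2*acc ≤ 10 ∨ acc + 3*q > 11)) → 3*acc ≠ (19/4)*q - 15).
Before the if: ((2*tot ≥ 1 ↔ 2*acc > 2) → (((3*acc = -4 ∧ 3*acc < q) → ((2*acc + 3*q < -9 ∨ 2*acc ≥ -3) ∧ (7/4)*q ≠ 12)) ∧ ((¬(3*acc = -4 ∧ 3*acc < q)) → 3*tot ≠ (19/4)*q - 15))) ∧ ((¬(2*tot ≥ 1 ↔ 2*acc > 2)) → (((2*acc ≤ 10 ∨ acc + 3*q > 11) → 3*acc ≠ (19/4)*q - 15) ∧ ((¬(2*acc ≤ 10 ∨ acc + 3*q > 11)) → 3*acc ≠ (19/4)*q - 15)))
Answer: WP = ((2*tot ≥ 1 ↔ 2*acc > 2) → (((3*acc = -4 ∧ 3*acc < q) → ((2*acc + 3*q < -9 ∨ 2*acc ≥ -3) ∧ (7/4)*q ≠ 12)) ∧ ((¬(3*acc = -4 ∧ 3*acc < q)) → 3*tot ≠ (19/4)*q - 15))) ∧ ((¬(2*tot ≥ 1 ↔ 2*acc > 2)) → (((2*acc ≤ 10 ∨ acc + 3*q > 11) → 3*acc ≠ (19/4)*q - 15) ∧ ((¬(2*acc ≤ 10 ∨ acc + 3*q > 11)) → 3*acc ≠ (19/4)*q - 15)))


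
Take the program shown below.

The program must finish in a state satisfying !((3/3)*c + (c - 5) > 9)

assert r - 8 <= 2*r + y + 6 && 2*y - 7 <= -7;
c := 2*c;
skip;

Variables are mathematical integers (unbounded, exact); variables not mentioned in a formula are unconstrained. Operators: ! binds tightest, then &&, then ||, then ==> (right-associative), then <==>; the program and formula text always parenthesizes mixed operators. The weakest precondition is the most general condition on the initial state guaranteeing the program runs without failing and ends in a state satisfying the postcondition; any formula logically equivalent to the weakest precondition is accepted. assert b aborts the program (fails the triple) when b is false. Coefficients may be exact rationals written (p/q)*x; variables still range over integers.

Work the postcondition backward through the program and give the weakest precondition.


Working backward. After the program, the postcondition !((3/3)*c + (c - 5) > 9) must hold; in canonical form it is !(2*c > 14).
Before skip: !(2*c > 14)
Before c := 2*c: !(4*c > 14)
Before assert r - 8 <= 2*r + y + 6 && 2*y - 7 <= -7: r + y >= -14 && 2*y <= 0 && (!(4*c > 14))
Answer: WP = r + y >= -14 && 2*y <= 0 && (!(4*c > 14))


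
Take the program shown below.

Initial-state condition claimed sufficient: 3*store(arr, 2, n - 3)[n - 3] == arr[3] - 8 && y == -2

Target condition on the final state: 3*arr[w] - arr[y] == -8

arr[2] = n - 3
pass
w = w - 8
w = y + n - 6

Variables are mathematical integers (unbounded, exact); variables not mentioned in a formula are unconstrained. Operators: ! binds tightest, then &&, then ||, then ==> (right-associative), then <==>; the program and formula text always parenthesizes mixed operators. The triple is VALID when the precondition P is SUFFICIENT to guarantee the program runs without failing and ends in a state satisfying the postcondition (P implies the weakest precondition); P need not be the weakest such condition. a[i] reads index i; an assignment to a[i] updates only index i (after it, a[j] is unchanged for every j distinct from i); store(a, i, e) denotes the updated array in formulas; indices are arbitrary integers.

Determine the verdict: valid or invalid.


Working backward. After the program, the postcondition 3*arr[w] - arr[y] == -8 must hold; in canonical form it is 3*arr[w] == arr[y] - 8.
Before w := y + n - 6: 3*arr[n + y - 6] == arr[y] - 8
Before w := w - 8: 3*arr[n + y - 6] == arr[y] - 8
Before skip: 3*arr[n + y - 6] == arr[y] - 8
Before arr[2] := n - 3: 3*store(arr, 2, n - 3)[n + y - 6] == store(arr, 2, n - 3)[y] - 8
The weakest precondition is 3*store(arr, 2, n - 3)[n + y - 6] == store(arr, 2, n - 3)[y] - 8.
Check whether 3*store(arr, 2, n - 3)[n - 3] == arr[3] - 8 && y == -2 implies it.
Countermodel: at the initial state arr = {[-4] = 0, [-2] = 9, [1] = 20342, [2] = 5, [3] = 61034, elsewhere 5}, n = 4, y = -2, the precondition holds but the weakest precondition fails.
Answer: invalid


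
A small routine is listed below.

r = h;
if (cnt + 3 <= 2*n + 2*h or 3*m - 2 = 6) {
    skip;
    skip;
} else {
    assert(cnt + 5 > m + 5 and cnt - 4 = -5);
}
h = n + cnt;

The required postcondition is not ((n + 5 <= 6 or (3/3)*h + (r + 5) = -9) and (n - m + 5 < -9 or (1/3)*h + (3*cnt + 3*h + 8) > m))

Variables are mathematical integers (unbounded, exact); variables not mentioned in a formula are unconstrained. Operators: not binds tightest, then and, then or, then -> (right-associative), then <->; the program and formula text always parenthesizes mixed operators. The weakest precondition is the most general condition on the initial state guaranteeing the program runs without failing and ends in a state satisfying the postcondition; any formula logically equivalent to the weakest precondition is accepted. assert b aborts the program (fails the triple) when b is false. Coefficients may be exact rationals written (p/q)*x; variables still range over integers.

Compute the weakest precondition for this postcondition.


Working backward. After the program, the postcondition not ((n + 5 <= 6 or (3/3)*h + (r + 5) = -9) and (n - m + 5 < -9 or (1/3)*h + (3*cnt + 3*h + 8) > m)) must hold; in canonical form it is not ((n <= 1 or h + r = -14) and (n < m - 14 or 3*cnt + (10/3)*h > m - 8)).
Before h := n + cnt: not ((n <= 1 or cnt + n + r = -14) and (n < m - 14 or (19/3)*cnt + (10/3)*n > m - 8))
Then branch requires not ((n <= 1 or cnt + n + r = -14) and (n < m - 14 or (19/3)*cnt + (10/3)*n > m - 8)); else branch requires cnt > m and cnt = -1 and (not ((n <= 1 or cnt + n + r = -14) and (n < m - 14 or (19/3)*cnt + (10/3)*n > m - 8))).
Before the if: ((cnt <= 2*h + 2*n - 3 or 3*m = 8) -> (not ((n <= 1 or cnt + n + r = -14) and (n < m - 14 or (19/3)*cnt + (10/3)*n > m - 8)))) and ((not (cnt <= 2*h + 2*n - 3 or 3*m = 8)) -> (cnt > m and cnt = -1 and (not ((n <= 1 or cnt + n + r = -14) and (n < m - 14 or (19/3)*cnt + (10/3)*n > m - 8)))))
Before r := h: ((cnt <= 2*h + 2*n - 3 or 3*m = 8) -> (not ((n <= 1 or cnt + h + n = -14) and (n < m - 14 or (19/3)*cnt + (10/3)*n > m - 8)))) and ((not (cnt <= 2*h + 2*n - 3 or 3*m = 8)) -> (cnt > m and cnt = -1 and (not ((n <= 1 or cnt + h + n = -14) and (n < m - 14 or (19/3)*cnt + (10/3)*n > m - 8)))))
Answer: WP = ((cnt <= 2*h + 2*n - 3 or 3*m = 8) -> (not ((n <= 1 or cnt + h + n = -14) and (n < m - 14 or (19/3)*cnt + (10/3)*n > m - 8)))) and ((not (cnt <= 2*h + 2*n - 3 or 3*m = 8)) -> (cnt > m and cnt = -1 and (not ((n <= 1 or cnt + h + n = -14) and (n < m - 14 or (19/3)*cnt + (10/3)*n > m - 8)))))


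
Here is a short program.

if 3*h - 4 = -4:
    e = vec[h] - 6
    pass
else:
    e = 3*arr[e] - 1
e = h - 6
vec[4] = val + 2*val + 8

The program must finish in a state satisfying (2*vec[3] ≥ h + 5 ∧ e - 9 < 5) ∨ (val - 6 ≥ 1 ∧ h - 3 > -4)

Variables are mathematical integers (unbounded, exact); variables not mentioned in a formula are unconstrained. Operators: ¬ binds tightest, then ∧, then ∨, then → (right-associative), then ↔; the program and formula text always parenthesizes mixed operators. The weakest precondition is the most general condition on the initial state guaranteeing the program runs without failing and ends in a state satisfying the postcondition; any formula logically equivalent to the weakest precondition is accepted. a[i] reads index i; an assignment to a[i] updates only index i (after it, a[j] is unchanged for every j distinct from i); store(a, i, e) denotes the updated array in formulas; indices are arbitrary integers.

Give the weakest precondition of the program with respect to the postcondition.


Working backward. After the program, the postcondition (2*vec[3] ≥ h + 5 ∧ e - 9 < 5) ∨ (val - 6 ≥ 1 ∧ h - 3 > -4) must hold; in canonical form it is (2*vec[3] ≥ h + 5 ∧ e < 14) ∨ (val ≥ 7 ∧ h > -1).
Before vec[4] := val + 2*val + 8: (2*vec[3] ≥ h + 5 ∧ e < 14) ∨ (val ≥ 7 ∧ h > -1)
Before e := h - 6: (2*vec[3] ≥ h + 5 ∧ h < 20) ∨ (val ≥ 7 ∧ h > -1)
Then branch requires (2*vec[3] ≥ h + 5 ∧ h < 20) ∨ (val ≥ 7 ∧ h > -1); else branch requires (2*vec[3] ≥ h + 5 ∧ h < 20) ∨ (val ≥ 7 ∧ h > -1).
Before the if: (3*h = 0 → ((2*vec[3] ≥ h + 5 ∧ h < 20) ∨ (val ≥ 7 ∧ h > -1))) ∧ ((¬(3*h = 0)) → ((2*vec[3] ≥ h + 5 ∧ h < 20) ∨ (val ≥ 7 ∧ h > -1)))
Answer: WP = (3*h = 0 → ((2*vec[3] ≥ h + 5 ∧ h < 20) ∨ (val ≥ 7 ∧ h > -1))) ∧ ((¬(3*h = 0)) → ((2*vec[3] ≥ h + 5 ∧ h < 20) ∨ (val ≥ 7 ∧ h > -1)))


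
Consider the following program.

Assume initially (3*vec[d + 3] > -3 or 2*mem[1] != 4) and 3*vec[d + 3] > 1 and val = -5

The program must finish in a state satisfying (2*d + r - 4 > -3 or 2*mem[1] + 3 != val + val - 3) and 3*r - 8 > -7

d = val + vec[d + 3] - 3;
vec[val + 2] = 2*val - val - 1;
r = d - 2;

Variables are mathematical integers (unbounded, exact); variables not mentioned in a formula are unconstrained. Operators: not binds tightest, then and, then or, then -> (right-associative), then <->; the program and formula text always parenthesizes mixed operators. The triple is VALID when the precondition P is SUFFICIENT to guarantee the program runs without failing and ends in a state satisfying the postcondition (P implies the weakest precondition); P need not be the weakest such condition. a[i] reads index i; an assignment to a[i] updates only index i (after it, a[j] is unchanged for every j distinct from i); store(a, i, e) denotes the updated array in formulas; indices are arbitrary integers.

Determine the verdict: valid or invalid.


Working backward. After the program, the postcondition (2*d + r - 4 > -3 or 2*mem[1] + 3 != val + val - 3) and 3*r - 8 > -7 must hold; in canonical form it is (2*d + r > 1 or 2*mem[1] != 2*val - 6) and 3*r > 1.
Before r := d - 2: (3*d > 3 or 2*mem[1] != 2*val - 6) and 3*d > 7
Before vec[val + 2] := 2*val - val - 1: (3*d > 3 or 2*mem[1] != 2*val - 6) and 3*d > 7
Before d := val + vec[d + 3] - 3: (3*vec[d + 3] + 3*val > 12 or 2*mem[1] != 2*val - 6) and 3*vec[d + 3] + 3*val > 16
The weakest precondition is (3*vec[d + 3] + 3*val > 12 or 2*mem[1] != 2*val - 6) and 3*vec[d + 3] + 3*val > 16.
Check whether (3*vec[d + 3] > -3 or 2*mem[1] != 4) and 3*vec[d + 3] > 1 and val = -5 implies it.
Countermodel: at the initial state d = -3, mem = {[0] = -9, [1] = -9, elsewhere -9}, val = -5, vec = {[0] = 10, [1] = 10, elsewhere 10}, the precondition holds but the weakest precondition fails.
Answer: invalid


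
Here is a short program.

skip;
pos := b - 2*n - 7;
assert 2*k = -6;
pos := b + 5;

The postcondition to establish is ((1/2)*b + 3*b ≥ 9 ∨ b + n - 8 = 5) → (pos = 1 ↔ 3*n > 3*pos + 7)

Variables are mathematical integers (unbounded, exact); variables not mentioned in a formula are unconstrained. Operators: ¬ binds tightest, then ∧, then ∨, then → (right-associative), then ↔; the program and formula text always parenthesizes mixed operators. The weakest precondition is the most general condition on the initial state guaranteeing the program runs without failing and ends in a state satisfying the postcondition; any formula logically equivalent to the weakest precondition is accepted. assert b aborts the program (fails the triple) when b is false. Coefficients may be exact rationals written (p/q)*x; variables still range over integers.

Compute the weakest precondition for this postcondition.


Working backward. After the program, the postcondition ((1/2)*b + 3*b ≥ 9 ∨ b + n - 8 = 5) → (pos = 1 ↔ 3*n > 3*pos + 7) must hold; in canonical form it is ((7/2)*b ≥ 9 ∨ b + n = 13) → (pos = 1 ↔ 3*n > 3*pos + 7).
Before pos := b + 5: ((7/2)*b ≥ 9 ∨ b + n = 13) → (b = -4 ↔ 3*n > 3*b + 22)
Before assert 2*k = -6: 2*k = -6 ∧ (((7/2)*b ≥ 9 ∨ b + n = 13) → (b = -4 ↔ 3*n > 3*b + 22))
Before pos := b - 2*n - 7: 2*k = -6 ∧ (((7/2)*b ≥ 9 ∨ b + n = 13) → (b = -4 ↔ 3*n > 3*b + 22))
Before skip: 2*k = -6 ∧ (((7/2)*b ≥ 9 ∨ b + n = 13) → (b = -4 ↔ 3*n > 3*b + 22))
Answer: WP = 2*k = -6 ∧ (((7/2)*b ≥ 9 ∨ b + n = 13) → (b = -4 ↔ 3*n > 3*b + 22))


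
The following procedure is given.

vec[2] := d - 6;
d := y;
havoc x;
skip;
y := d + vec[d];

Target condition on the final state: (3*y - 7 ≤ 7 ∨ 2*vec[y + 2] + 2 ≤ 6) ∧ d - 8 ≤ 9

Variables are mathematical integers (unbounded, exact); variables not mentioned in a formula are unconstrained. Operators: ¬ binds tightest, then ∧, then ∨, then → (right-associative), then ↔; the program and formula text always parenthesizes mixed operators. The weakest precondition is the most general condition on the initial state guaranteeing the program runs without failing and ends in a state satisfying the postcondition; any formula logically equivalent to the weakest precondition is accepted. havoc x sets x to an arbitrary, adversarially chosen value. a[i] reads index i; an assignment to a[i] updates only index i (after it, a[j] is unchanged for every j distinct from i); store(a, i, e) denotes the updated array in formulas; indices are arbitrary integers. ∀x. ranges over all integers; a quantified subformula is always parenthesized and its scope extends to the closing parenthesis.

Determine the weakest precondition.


Working backward. After the program, the postcondition (3*y - 7 ≤ 7 ∨ 2*vec[y + 2] + 2 ≤ 6) ∧ d - 8 ≤ 9 must hold; in canonical form it is (3*y ≤ 14 ∨ 2*vec[y + 2] ≤ 4) ∧ d ≤ 17.
Before y := d + vec[d]: (3*vec[d] + 3*d ≤ 14 ∨ 2*vec[vec[d] + d + 2] ≤ 4) ∧ d ≤ 17
Before skip: (3*vec[d] + 3*d ≤ 14 ∨ 2*vec[vec[d] + d + 2] ≤ 4) ∧ d ≤ 17
Before havoc x: (3*vec[d] + 3*d ≤ 14 ∨ 2*vec[vec[d] + d + 2] ≤ 4) ∧ d ≤ 17
Before d := y: (3*vec[y] + 3*y ≤ 14 ∨ 2*vec[vec[y] + y + 2] ≤ 4) ∧ y ≤ 17
Before vec[2] := d - 6: (3*store(vec, 2, d - 6)[y] + 3*y ≤ 14 ∨ 2*store(vec, 2, d - 6)[store(vec, 2, d - 6)[y] + y + 2] ≤ 4) ∧ y ≤ 17
Answer: WP = (3*store(vec, 2, d - 6)[y] + 3*y ≤ 14 ∨ 2*store(vec, 2, d - 6)[store(vec, 2, d - 6)[y] + y + 2] ≤ 4) ∧ y ≤ 17


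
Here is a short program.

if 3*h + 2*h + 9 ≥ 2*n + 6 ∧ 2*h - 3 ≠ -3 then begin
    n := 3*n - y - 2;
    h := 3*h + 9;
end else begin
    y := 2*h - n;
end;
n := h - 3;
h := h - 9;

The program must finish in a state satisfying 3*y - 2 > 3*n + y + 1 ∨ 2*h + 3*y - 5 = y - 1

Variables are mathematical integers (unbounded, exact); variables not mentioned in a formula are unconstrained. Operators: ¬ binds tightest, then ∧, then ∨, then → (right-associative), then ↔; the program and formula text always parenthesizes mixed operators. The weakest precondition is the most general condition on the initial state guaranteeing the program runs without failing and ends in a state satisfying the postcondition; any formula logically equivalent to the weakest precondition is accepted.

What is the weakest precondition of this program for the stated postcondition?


Working backward. After the program, the postcondition 3*y - 2 > 3*n + y + 1 ∨ 2*h + 3*y - 5 = y - 1 must hold; in canonical form it is 2*y > 3*n + 3 ∨ 2*h + 2*y = 4.
Before h := h - 9: 2*y > 3*n + 3 ∨ 2*h + 2*y = 22
Before n := h - 3: 2*y > 3*h - 6 ∨ 2*h + 2*y = 22
Then branch requires 2*y > 9*h + 21 ∨ 6*h + 2*y = 4; else branch requires h > 2*n - 6 ∨ 6*h = 2*n + 22.
Before the if: ((5*h ≥ 2*n - 3 ∧ 2*h ≠ 0) → (2*y > 9*h + 21 ∨ 6*h + 2*y = 4)) ∧ ((¬(5*h ≥ 2*n - 3 ∧ 2*h ≠ 0)) → (h > 2*n - 6 ∨ 6*h = 2*n + 22))
Answer: WP = ((5*h ≥ 2*n - 3 ∧ 2*h ≠ 0) → (2*y > 9*h + 21 ∨ 6*h + 2*y = 4)) ∧ ((¬(5*h ≥ 2*n - 3 ∧ 2*h ≠ 0)) → (h > 2*n - 6 ∨ 6*h = 2*n + 22))


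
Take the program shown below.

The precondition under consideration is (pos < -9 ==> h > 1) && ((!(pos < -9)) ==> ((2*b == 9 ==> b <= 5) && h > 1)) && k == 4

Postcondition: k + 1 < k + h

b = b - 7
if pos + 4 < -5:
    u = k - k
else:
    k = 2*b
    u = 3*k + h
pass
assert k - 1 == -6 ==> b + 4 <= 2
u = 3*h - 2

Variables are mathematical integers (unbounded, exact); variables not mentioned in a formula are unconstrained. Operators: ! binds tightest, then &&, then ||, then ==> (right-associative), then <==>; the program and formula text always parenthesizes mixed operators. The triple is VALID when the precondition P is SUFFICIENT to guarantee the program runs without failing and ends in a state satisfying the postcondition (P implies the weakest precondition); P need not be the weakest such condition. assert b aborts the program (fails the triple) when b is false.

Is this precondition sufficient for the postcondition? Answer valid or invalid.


Working backward. After the program, the postcondition k + 1 < k + h must hold; in canonical form it is h > 1.
Before u := 3*h - 2: h > 1
Before assert k - 1 == -6 ==> b + 4 <= 2: (k == -5 ==> b <= -2) && h > 1
Before skip: (k == -5 ==> b <= -2) && h > 1
Then branch requires (k == -5 ==> b <= -2) && h > 1; else branch requires (2*b == -5 ==> b <= -2) && h > 1.
Before the if: (pos < -9 ==> ((k == -5 ==> b <= -2) && h > 1)) && ((!(pos < -9)) ==> ((2*b == -5 ==> b <= -2) && h > 1))
Before b := b - 7: (pos < -9 ==> ((k == -5 ==> b <= 5) && h > 1)) && ((!(pos < -9)) ==> ((2*b == 9 ==> b <= 5) && h > 1))
The weakest precondition is (pos < -9 ==> ((k == -5 ==> b <= 5) && h > 1)) && ((!(pos < -9)) ==> ((2*b == 9 ==> b <= 5) && h > 1)).
Check whether (pos < -9 ==> h > 1) && ((!(pos < -9)) ==> ((2*b == 9 ==> b <= 5) && h > 1)) && k == 4 implies it.
Every state satisfying the precondition satisfies the weakest precondition: the implication holds.
Answer: valid


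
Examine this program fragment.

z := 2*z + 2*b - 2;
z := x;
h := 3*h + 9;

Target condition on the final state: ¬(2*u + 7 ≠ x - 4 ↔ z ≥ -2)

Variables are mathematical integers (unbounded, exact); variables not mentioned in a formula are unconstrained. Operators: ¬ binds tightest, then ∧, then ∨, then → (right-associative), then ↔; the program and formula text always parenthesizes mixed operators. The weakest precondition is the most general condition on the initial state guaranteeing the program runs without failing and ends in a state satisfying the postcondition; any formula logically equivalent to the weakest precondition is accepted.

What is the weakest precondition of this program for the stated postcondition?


Working backward. After the program, the postcondition ¬(2*u + 7 ≠ x - 4 ↔ z ≥ -2) must hold; in canonical form it is ¬(2*u ≠ x - 11 ↔ z ≥ -2).
Before h := 3*h + 9: ¬(2*u ≠ x - 11 ↔ z ≥ -2)
Before z := x: ¬(2*u ≠ x - 11 ↔ x ≥ -2)
Before z := 2*z + 2*b - 2: ¬(2*u ≠ x - 11 ↔ x ≥ -2)
Answer: WP = ¬(2*u ≠ x - 11 ↔ x ≥ -2)


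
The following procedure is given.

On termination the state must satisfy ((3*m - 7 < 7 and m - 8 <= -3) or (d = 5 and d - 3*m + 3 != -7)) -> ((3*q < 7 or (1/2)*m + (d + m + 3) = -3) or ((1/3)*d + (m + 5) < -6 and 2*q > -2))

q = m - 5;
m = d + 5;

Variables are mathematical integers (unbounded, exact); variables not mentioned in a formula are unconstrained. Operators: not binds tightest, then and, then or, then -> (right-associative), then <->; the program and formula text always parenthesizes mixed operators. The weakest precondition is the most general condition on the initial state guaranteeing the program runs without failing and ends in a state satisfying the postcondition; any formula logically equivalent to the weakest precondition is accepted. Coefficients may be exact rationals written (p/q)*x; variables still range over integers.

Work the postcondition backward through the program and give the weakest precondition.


Working backward. After the program, the postcondition ((3*m - 7 < 7 and m - 8 <= -3) or (d = 5 and d - 3*m + 3 != -7)) -> ((3*q < 7 or (1/2)*m + (d + m + 3) = -3) or ((1/3)*d + (m + 5) < -6 and 2*q > -2)) must hold; in canonical form it is ((3*m < 14 and m <= 5) or (d = 5 and d != 3*m - 10)) -> (3*q < 7 or d + (3/2)*m = -6 or ((1/3)*d + m < -11 and 2*q > -2)).
Before m := d + 5: ((3*d < -1 and d <= 0) or (d = 5 and 2*d != -5)) -> (3*q < 7 or (5/2)*d = -27/2 or ((4/3)*d < -16 and 2*q > -2))
Before q := m - 5: ((3*d < -1 and d <= 0) or (d = 5 and 2*d != -5)) -> (3*m < 22 or (5/2)*d = -27/2 or ((4/3)*d < -16 and 2*m > 8))
Answer: WP = ((3*d < -1 and d <= 0) or (d = 5 and 2*d != -5)) -> (3*m < 22 or (5/2)*d = -27/2 or ((4/3)*d < -16 and 2*m > 8))


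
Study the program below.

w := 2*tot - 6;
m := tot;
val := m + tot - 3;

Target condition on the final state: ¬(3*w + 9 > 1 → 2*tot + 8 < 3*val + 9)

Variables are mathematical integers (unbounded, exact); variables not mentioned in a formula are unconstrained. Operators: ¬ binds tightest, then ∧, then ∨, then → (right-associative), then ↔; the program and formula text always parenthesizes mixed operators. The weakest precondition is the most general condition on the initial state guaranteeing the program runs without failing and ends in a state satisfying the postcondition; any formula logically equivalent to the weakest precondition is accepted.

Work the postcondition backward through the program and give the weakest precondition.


Working backward. After the program, the postcondition ¬(3*w + 9 > 1 → 2*tot + 8 < 3*val + 9) must hold; in canonical form it is ¬(3*w > -8 → 2*tot < 3*val + 1).
Before val := m + tot - 3: ¬(3*w > -8 → 3*m + tot > 8)
Before m := tot: ¬(3*w > -8 → 4*tot > 8)
Before w := 2*tot - 6: ¬(6*tot > 10 → 4*tot > 8)
Answer: WP = ¬(6*tot > 10 → 4*tot > 8)


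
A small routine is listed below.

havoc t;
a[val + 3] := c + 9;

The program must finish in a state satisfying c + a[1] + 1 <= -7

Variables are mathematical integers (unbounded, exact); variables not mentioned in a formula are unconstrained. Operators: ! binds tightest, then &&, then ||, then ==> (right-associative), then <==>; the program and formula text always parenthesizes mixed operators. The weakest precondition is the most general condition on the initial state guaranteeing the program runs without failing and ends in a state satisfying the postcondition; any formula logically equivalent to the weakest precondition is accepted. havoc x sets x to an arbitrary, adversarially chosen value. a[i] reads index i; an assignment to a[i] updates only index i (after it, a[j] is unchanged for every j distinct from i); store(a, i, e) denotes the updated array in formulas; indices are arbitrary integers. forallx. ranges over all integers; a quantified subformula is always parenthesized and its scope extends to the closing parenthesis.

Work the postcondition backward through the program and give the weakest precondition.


Working backward. After the program, the postcondition c + a[1] + 1 <= -7 must hold; in canonical form it is a[1] + c <= -8.
Before a[val + 3] := c + 9: store(a, val + 3, c + 9)[1] + c <= -8
Before havoc t: store(a, val + 3, c + 9)[1] + c <= -8
Answer: WP = store(a, val + 3, c + 9)[1] + c <= -8


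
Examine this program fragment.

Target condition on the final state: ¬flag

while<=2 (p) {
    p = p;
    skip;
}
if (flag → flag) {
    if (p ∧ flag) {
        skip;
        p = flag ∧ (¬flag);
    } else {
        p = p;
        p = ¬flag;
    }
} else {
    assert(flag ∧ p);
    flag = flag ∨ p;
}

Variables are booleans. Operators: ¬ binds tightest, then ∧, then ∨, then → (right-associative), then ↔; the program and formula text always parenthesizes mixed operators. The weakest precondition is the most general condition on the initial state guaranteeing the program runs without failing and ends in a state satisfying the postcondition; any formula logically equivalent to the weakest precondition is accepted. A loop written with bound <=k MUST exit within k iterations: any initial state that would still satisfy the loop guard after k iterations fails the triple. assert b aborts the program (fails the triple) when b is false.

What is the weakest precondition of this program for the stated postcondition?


Working backward. After the program, ¬flag must hold.
Then branch requires ((p ∧ flag) → (¬flag)) ∧ ((¬(p ∧ flag)) → (¬flag)); else branch requires flag ∧ p ∧ (¬(flag ∨ p)).
Before the if: ((p ∧ flag) → (¬flag)) ∧ ((¬(p ∧ flag)) → (¬flag))
Before the loop (bound <=2), unroll the exhaustion recursion (WP_0 = exit-now case; WP_j = one more guarded iteration, up to j = 2):
  WP_0: (¬p) ∧ ((p ∧ flag) → (¬flag)) ∧ ((¬(p ∧ flag)) → (¬flag))
  WP_1: (p → ((¬p) ∧ ((p ∧ flag) → (¬flag)) ∧ ((¬(p ∧ flag)) → (¬flag)))) ∧ ((¬p) → (((p ∧ flag) → (¬flag)) ∧ ((¬(p ∧ flag)) → (¬flag))))
  WP_2: (p → ((p → ((¬p) ∧ ((p ∧ flag) → (¬flag)) ∧ ((¬(p ∧ flag)) → (¬flag)))) ∧ ((¬p) → (((p ∧ flag) → (¬flag)) ∧ ((¬(p ∧ flag)) → (¬flag)))))) ∧ ((¬p) → (((p ∧ flag) → (¬flag)) ∧ ((¬(p ∧ flag)) → (¬flag))))
So before the loop: (p → ((p → ((¬p) ∧ ((p ∧ flag) → (¬flag)) ∧ ((¬(p ∧ flag)) → (¬flag)))) ∧ ((¬p) → (((p ∧ flag) → (¬flag)) ∧ ((¬(p ∧ flag)) → (¬flag)))))) ∧ ((¬p) → (((p ∧ flag) → (¬flag)) ∧ ((¬(p ∧ flag)) → (¬flag))))
Answer: WP = (p → ((p → ((¬p) ∧ ((p ∧ flag) → (¬flag)) ∧ ((¬(p ∧ flag)) → (¬flag)))) ∧ ((¬p) → (((p ∧ flag) → (¬flag)) ∧ ((¬(p ∧ flag)) → (¬flag)))))) ∧ ((¬p) → (((p ∧ flag) → (¬flag)) ∧ ((¬(p ∧ flag)) → (¬flag))))


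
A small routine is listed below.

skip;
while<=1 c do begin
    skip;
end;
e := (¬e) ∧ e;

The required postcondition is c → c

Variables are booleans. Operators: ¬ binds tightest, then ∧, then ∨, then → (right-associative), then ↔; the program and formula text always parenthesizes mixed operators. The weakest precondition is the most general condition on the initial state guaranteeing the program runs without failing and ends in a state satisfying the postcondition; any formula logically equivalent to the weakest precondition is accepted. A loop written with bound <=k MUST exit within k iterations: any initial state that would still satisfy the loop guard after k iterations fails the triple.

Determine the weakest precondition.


Working backward. After the program, the postcondition c → c must hold; in canonical form it is true.
Before e := (¬e) ∧ e: true
Before the loop (bound <=1), unroll the exhaustion recursion (WP_0 = exit-now case; WP_j = one more guarded iteration, up to j = 1):
  WP_0: ¬c
  WP_1: c → (¬c)
So before the loop: c → (¬c)
Before skip: c → (¬c)
Answer: WP = c → (¬c)


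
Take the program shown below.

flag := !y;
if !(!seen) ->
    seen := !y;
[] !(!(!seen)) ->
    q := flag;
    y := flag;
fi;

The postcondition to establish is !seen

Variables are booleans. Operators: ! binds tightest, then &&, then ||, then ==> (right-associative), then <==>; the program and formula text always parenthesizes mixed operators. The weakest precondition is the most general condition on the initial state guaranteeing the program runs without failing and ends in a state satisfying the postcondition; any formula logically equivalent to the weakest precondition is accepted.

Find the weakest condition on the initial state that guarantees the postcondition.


Working backward. After the program, !seen must hold.
Then branch requires y; else branch requires !seen.
Before the if: seen ==> y
Before flag := !y: seen ==> y
Answer: WP = seen ==> y


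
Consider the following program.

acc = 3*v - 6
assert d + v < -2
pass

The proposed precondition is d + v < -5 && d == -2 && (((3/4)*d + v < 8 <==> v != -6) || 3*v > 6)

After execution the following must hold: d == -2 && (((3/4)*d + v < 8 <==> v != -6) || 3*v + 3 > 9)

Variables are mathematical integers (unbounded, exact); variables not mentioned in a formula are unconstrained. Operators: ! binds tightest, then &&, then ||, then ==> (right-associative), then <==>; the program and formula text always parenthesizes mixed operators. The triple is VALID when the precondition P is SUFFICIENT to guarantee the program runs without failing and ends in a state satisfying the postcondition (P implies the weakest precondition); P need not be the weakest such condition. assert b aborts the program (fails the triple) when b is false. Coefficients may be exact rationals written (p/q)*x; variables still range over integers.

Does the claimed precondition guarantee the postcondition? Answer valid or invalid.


Working backward. After the program, the postcondition d == -2 && (((3/4)*d + v < 8 <==> v != -6) || 3*v + 3 > 9) must hold; in canonical form it is d == -2 && (((3/4)*d + v < 8 <==> v != -6) || 3*v > 6).
Before skip: d == -2 && (((3/4)*d + v < 8 <==> v != -6) || 3*v > 6)
Before assert d + v < -2: d + v < -2 && d == -2 && (((3/4)*d + v < 8 <==> v != -6) || 3*v > 6)
Before acc := 3*v - 6: d + v < -2 && d == -2 && (((3/4)*d + v < 8 <==> v != -6) || 3*v > 6)
The weakest precondition is d + v < -2 && d == -2 && (((3/4)*d + v < 8 <==> v != -6) || 3*v > 6).
Check whether d + v < -5 && d == -2 && (((3/4)*d + v < 8 <==> v != -6) || 3*v > 6) implies it.
Every state satisfying the precondition satisfies the weakest precondition: the implication holds.
Answer: valid


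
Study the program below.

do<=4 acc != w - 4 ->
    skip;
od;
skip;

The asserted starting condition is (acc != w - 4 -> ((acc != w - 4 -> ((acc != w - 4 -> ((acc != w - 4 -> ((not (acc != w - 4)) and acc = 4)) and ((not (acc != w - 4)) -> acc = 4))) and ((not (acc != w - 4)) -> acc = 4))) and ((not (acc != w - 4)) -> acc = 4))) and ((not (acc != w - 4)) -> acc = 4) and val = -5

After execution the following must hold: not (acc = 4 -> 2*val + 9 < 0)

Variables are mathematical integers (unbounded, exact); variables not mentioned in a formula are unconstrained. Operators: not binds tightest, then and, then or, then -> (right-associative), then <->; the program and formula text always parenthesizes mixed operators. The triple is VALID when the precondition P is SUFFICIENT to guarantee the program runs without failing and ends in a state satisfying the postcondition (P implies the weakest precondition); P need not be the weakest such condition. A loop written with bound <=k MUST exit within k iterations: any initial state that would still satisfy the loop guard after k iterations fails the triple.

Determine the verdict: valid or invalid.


Working backward. After the program, the postcondition not (acc = 4 -> 2*val + 9 < 0) must hold; in canonical form it is not (acc = 4 -> 2*val < -9).
Before skip: not (acc = 4 -> 2*val < -9)
Before the loop (bound <=4), unroll the exhaustion recursion (WP_0 = exit-now case; WP_j = one more guarded iteration, up to j = 4):
  WP_0: (not (acc != w - 4)) and (not (acc = 4 -> 2*val < -9))
  WP_1: (acc != w - 4 -> ((not (acc != w - 4)) and (not (acc = 4 -> 2*val < -9)))) and ((not (acc != w - 4)) -> (not (acc = 4 -> 2*val < -9)))
  WP_2: (acc != w - 4 -> ((acc != w - 4 -> ((not (acc != w - 4)) and (not (acc = 4 -> 2*val < -9)))) and ((not (acc != w - 4)) -> (not (acc = 4 -> 2*val < -9))))) and ((not (acc != w - 4)) -> (not (acc = 4 -> 2*val < -9)))
  WP_3: (acc != w - 4 -> ((acc != w - 4 -> ((acc != w - 4 -> ((not (acc != w - 4)) and (not (acc = 4 -> 2*val < -9)))) and ((not (acc != w - 4)) -> (not (acc = 4 -> 2*val < -9))))) and ((not (acc != w - 4)) -> (not (acc = 4 -> 2*val < -9))))) and ((not (acc != w - 4)) -> (not (acc = 4 -> 2*val < -9)))
  WP_4: (acc != w - 4 -> ((acc != w - 4 -> ((acc != w - 4 -> ((acc != w - 4 -> ((not (acc != w - 4)) and (not (acc = 4 -> 2*val < -9)))) and ((not (acc != w - 4)) -> (not (acc = 4 -> 2*val < -9))))) and ((not (acc != w - 4)) -> (not (acc = 4 -> 2*val < -9))))) and ((not (acc != w - 4)) -> (not (acc = 4 -> 2*val < -9))))) and ((not (acc != w - 4)) -> (not (acc = 4 -> 2*val < -9)))
So before the loop: (acc != w - 4 -> ((acc != w - 4 -> ((acc != w - 4 -> ((acc != w - 4 -> ((not (acc != w - 4)) and (not (acc = 4 -> 2*val < -9)))) and ((not (acc != w - 4)) -> (not (acc = 4 -> 2*val < -9))))) and ((not (acc != w - 4)) -> (not (acc = 4 -> 2*val < -9))))) and ((not (acc != w - 4)) -> (not (acc = 4 -> 2*val < -9))))) and ((not (acc != w - 4)) -> (not (acc = 4 -> 2*val < -9)))
The weakest precondition is (acc != w - 4 -> ((acc != w - 4 -> ((acc != w - 4 -> ((acc != w - 4 -> ((not (acc != w - 4)) and (not (acc = 4 -> 2*val < -9)))) and ((not (acc != w - 4)) -> (not (acc = 4 -> 2*val < -9))))) and ((not (acc != w - 4)) -> (not (acc = 4 -> 2*val < -9))))) and ((not (acc != w - 4)) -> (not (acc = 4 -> 2*val < -9))))) and ((not (acc != w - 4)) -> (not (acc = 4 -> 2*val < -9))).
Check whether (acc != w - 4 -> ((acc != w - 4 -> ((acc != w - 4 -> ((acc != w - 4 -> ((not (acc != w - 4)) and acc = 4)) and ((not (acc != w - 4)) -> acc = 4))) and ((not (acc != w - 4)) -> acc = 4))) and ((not (acc != w - 4)) -> acc = 4))) and ((not (acc != w - 4)) -> acc = 4) and val = -5 implies it.
Countermodel: at the initial state acc = 4, val = -5, w = 8, the precondition holds but the weakest precondition fails.
Answer: invalid


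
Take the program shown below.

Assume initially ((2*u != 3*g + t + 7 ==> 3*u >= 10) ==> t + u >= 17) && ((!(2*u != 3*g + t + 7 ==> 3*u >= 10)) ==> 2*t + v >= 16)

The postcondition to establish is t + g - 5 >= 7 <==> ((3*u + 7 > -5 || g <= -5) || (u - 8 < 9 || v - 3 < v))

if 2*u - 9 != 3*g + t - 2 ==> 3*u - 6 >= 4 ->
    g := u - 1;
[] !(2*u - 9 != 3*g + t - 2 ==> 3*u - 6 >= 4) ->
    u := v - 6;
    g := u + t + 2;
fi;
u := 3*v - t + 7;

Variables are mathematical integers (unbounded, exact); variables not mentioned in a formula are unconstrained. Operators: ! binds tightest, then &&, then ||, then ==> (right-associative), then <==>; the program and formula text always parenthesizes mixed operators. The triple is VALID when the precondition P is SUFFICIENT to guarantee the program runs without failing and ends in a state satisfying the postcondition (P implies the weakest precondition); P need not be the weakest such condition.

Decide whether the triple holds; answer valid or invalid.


Working backward. After the program, the postcondition t + g - 5 >= 7 <==> ((3*u + 7 > -5 || g <= -5) || (u - 8 < 9 || v - 3 < v)) must hold; in canonical form it is g + t >= 12.
Before u := 3*v - t + 7: g + t >= 12
Then branch requires t + u >= 13; else branch requires 2*t + v >= 16.
Before the if: ((2*u != 3*g + t + 7 ==> 3*u >= 10) ==> t + u >= 13) && ((!(2*u != 3*g + t + 7 ==> 3*u >= 10)) ==> 2*t + v >= 16)
The weakest precondition is ((2*u != 3*g + t + 7 ==> 3*u >= 10) ==> t + u >= 13) && ((!(2*u != 3*g + t + 7 ==> 3*u >= 10)) ==> 2*t + v >= 16).
Check whether ((2*u != 3*g + t + 7 ==> 3*u >= 10) ==> t + u >= 17) && ((!(2*u != 3*g + t + 7 ==> 3*u >= 10)) ==> 2*t + v >= 16) implies it.
Every state satisfying the precondition satisfies the weakest precondition: the implication holds.
Answer: valid
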